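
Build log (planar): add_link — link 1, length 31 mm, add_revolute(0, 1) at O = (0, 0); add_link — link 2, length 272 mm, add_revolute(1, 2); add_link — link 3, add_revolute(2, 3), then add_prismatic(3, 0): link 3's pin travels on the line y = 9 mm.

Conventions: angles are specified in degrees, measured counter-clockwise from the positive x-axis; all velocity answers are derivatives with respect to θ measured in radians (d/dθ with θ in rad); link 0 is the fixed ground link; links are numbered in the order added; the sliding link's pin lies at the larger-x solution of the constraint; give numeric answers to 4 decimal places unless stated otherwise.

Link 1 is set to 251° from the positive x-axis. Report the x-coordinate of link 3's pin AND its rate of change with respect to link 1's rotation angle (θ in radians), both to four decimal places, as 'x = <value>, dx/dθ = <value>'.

geometry: r = 31 mm, L = 272 mm, e = 9 mm
crank pin P = (r cos θ, r sin θ) = (-10.092613, -29.311076)
h = r sin θ − e = -29.311076 − 9 = -38.311076
x = r cos θ + √(L² − h²) = -10.092613 + 269.288435 = 259.195823
dx/dθ = −r sin θ − h·r cos θ/√(L² − h²) (θ in radians; h = -38.311076) = 27.875222

x = 259.1958, dx/dθ = 27.8752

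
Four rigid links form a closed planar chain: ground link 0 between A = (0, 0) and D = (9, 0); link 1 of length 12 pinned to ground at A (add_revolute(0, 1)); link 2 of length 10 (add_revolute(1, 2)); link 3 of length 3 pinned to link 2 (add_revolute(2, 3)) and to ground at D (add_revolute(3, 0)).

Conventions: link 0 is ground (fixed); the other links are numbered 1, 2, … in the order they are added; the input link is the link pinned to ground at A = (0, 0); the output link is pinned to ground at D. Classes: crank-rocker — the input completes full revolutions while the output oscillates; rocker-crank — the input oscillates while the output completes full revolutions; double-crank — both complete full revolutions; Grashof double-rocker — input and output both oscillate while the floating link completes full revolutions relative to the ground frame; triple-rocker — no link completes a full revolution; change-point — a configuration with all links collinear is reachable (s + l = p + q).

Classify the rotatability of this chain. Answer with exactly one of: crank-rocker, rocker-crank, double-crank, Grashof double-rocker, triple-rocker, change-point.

lengths: ground=9, input=12, coupler=10, output=3
sorted: s=3 (shortest), l=12 (longest), p+q=19
s + l = 15 vs p + q = 19
s + l < p + q (Grashof) with shortest = output link → rocker-crank

rocker-crank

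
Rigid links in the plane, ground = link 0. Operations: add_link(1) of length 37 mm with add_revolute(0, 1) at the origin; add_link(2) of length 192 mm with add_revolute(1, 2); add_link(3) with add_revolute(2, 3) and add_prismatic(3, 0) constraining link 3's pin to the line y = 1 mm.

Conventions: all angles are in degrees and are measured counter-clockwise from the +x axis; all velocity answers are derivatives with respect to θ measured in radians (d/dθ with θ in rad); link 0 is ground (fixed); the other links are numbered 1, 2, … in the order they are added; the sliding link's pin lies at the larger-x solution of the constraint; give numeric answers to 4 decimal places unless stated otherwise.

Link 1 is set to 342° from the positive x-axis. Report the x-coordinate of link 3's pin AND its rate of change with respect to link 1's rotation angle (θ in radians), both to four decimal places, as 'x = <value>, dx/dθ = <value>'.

geometry: r = 37 mm, L = 192 mm, e = 1 mm
crank pin P = (r cos θ, r sin θ) = (35.189091, -11.433629)
h = r sin θ − e = -11.433629 − 1 = -12.433629
x = r cos θ + √(L² − h²) = 35.189091 + 191.596986 = 226.786077
dx/dθ = −r sin θ − h·r cos θ/√(L² − h²) (θ in radians; h = -12.433629) = 13.717214

x = 226.7861, dx/dθ = 13.7172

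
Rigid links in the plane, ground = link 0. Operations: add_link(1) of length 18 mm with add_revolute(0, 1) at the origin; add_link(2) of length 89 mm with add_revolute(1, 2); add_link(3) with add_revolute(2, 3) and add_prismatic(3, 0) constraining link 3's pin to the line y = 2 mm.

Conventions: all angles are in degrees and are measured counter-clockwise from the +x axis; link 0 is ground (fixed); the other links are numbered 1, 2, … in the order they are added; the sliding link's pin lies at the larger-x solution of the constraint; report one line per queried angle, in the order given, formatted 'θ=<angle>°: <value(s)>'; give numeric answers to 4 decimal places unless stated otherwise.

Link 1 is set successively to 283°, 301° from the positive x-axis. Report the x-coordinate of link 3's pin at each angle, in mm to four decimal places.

geometry: r = 18 mm, L = 89 mm, e = 2 mm
θ=283°: crank pin P = (r cos θ, r sin θ) = (4.049119, -17.538661)
θ=283°: h = r sin θ − e = -17.538661 − 2 = -19.538661
θ=283°: x = r cos θ + √(L² − h²) = 4.049119 + 86.828801 = 90.877920
θ=301°: crank pin P = (r cos θ, r sin θ) = (9.270685, -15.429011)
θ=301°: h = r sin θ − e = -15.429011 − 2 = -17.429011
θ=301°: x = r cos θ + √(L² − h²) = 9.270685 + 87.276741 = 96.547427

θ=283°: 90.8779
θ=301°: 96.5474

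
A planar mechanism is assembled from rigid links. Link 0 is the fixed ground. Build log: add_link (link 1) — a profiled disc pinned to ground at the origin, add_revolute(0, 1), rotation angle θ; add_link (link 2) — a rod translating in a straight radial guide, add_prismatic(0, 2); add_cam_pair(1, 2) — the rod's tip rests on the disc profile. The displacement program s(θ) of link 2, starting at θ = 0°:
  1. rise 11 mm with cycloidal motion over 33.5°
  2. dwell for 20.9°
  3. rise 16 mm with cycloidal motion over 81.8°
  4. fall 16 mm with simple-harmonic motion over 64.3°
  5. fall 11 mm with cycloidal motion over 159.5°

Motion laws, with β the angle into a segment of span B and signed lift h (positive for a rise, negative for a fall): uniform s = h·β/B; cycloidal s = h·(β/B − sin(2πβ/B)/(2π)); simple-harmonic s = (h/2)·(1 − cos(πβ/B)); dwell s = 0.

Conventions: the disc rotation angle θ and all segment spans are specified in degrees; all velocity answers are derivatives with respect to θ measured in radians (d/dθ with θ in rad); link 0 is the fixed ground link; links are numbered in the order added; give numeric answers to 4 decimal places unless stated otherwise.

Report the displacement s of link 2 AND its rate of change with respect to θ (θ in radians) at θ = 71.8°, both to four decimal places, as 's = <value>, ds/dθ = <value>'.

seg 1 [0°–33.5°] cycloidal, h=11: full span → s += 11 → s = 11.0000
seg 2 [33.5°–54.4°] dwell: s stays 11.0000
seg 3 [54.4°–136.2°] cycloidal, h=16: θ=71.8° here. β=17.4, B=81.8. 16·(0.2127 − sin(2π·0.2127)/(2π)) = 0.9265 → s = 11.9265
velocity in seg [54.4°–136.2°] (cycloidal), θ in radians: β = 17.4° = 0.3037 rad, B = 81.8° = 1.4277 rad; ds/dθ = (h/B)(1 − cos(2πβ/B)) = (16/1.4277)(1 − cos(2π·0.2127)) = 8.605427 mm/rad

s = 11.9265, ds/dθ = 8.6054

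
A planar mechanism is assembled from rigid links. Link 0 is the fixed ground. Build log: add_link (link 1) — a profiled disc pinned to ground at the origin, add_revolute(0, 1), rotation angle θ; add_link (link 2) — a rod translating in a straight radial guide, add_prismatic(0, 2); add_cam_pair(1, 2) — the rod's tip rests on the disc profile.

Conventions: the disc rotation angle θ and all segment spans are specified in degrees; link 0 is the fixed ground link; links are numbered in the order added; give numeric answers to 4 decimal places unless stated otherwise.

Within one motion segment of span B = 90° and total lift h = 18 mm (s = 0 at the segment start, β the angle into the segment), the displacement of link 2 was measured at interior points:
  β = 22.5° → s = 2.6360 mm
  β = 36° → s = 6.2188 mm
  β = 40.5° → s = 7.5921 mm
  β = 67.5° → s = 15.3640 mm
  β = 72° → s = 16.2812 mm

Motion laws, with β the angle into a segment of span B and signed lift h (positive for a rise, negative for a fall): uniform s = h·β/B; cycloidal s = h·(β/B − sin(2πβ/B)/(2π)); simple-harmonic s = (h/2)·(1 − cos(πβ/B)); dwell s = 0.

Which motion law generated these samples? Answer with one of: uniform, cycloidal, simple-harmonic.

candidates at β/B = r: uniform s = h·r (linear in β); cycloidal s = h·(r − sin(2πr)/(2π)); simple-harmonic s = (h/2)(1 − cos(πr))
β=22.5°: printed 2.6360 | uniform 4.5000, cycloidal 1.6352, simple-harmonic 2.6360
β=36°: printed 6.2188 | uniform 7.2000, cycloidal 5.5161, simple-harmonic 6.2188
β=40.5°: printed 7.5921 | uniform 8.1000, cycloidal 7.2147, simple-harmonic 7.5921
β=67.5°: printed 15.3640 | uniform 13.5000, cycloidal 16.3648, simple-harmonic 15.3640
β=72°: printed 16.2812 | uniform 14.4000, cycloidal 17.1246, simple-harmonic 16.2812
only one law matches every sample → simple-harmonic

simple-harmonic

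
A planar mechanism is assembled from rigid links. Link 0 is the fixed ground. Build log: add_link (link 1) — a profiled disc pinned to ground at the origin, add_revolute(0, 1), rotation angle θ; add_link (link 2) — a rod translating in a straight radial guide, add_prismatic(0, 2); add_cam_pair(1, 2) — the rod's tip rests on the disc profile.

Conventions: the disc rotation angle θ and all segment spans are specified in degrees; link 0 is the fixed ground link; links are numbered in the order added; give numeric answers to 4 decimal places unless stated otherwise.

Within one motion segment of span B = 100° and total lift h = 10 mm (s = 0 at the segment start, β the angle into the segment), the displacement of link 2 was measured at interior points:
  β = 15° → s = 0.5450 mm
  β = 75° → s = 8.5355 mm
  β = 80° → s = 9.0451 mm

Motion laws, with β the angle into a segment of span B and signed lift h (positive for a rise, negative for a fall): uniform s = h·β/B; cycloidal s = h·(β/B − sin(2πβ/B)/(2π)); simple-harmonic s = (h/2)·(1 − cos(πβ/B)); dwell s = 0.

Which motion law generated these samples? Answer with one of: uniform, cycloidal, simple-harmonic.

candidates at β/B = r: uniform s = h·r (linear in β); cycloidal s = h·(r − sin(2πr)/(2π)); simple-harmonic s = (h/2)(1 − cos(πr))
β=15°: printed 0.5450 | uniform 1.5000, cycloidal 0.2124, simple-harmonic 0.5450
β=75°: printed 8.5355 | uniform 7.5000, cycloidal 9.0915, simple-harmonic 8.5355
β=80°: printed 9.0451 | uniform 8.0000, cycloidal 9.5137, simple-harmonic 9.0451
only one law matches every sample → simple-harmonic

simple-harmonic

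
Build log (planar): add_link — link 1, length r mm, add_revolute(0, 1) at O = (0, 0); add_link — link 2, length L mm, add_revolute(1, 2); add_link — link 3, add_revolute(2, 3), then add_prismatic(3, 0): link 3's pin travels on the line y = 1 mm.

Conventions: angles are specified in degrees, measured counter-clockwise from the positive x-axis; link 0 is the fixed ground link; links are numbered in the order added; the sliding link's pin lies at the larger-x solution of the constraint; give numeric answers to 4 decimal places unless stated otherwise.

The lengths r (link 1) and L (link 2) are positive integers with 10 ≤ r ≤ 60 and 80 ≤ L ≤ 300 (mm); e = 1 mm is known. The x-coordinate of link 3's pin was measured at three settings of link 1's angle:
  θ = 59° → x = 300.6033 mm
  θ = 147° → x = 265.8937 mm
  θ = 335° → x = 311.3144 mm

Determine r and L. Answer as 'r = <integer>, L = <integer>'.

constraint per measurement: (x − r cos θ)² + (r sin θ − e)² = L²
subtracting the θ₁ and θ₂ equations cancels the r² and L² terms:
r = (x₁² − x₂²) / (2[(x₁cos θ₁ + e sin θ₁) − (x₂cos θ₂ + e sin θ₂)]) = 26.0000 → r = 26
L² = (x₁ − r cos θ₁)² + (r sin θ₁ − e)² = 82944.0197 → L = 288.0000 → L = 288
check at θ₃=335°: x = 311.3144 (printed 311.3144) ✓

r = 26, L = 288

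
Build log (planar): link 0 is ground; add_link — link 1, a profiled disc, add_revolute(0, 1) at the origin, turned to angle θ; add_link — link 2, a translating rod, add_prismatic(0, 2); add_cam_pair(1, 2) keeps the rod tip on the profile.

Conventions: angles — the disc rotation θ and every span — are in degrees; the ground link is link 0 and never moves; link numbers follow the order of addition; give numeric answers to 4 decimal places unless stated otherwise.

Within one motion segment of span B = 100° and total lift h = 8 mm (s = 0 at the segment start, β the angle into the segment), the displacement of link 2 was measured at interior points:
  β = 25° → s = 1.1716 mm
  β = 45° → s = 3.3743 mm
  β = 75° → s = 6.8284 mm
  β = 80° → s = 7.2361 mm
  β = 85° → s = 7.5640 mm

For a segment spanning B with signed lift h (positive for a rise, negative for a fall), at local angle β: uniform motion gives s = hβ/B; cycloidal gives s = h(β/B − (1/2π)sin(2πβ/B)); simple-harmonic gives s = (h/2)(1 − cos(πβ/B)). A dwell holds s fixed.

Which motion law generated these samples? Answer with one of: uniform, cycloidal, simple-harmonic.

candidates at β/B = r: uniform s = h·r (linear in β); cycloidal s = h·(r − sin(2πr)/(2π)); simple-harmonic s = (h/2)(1 − cos(πr))
β=25°: printed 1.1716 | uniform 2.0000, cycloidal 0.7268, simple-harmonic 1.1716
β=45°: printed 3.3743 | uniform 3.6000, cycloidal 3.2065, simple-harmonic 3.3743
β=75°: printed 6.8284 | uniform 6.0000, cycloidal 7.2732, simple-harmonic 6.8284
β=80°: printed 7.2361 | uniform 6.4000, cycloidal 7.6109, simple-harmonic 7.2361
β=85°: printed 7.5640 | uniform 6.8000, cycloidal 7.8301, simple-harmonic 7.5640
only one law matches every sample → simple-harmonic

simple-harmonic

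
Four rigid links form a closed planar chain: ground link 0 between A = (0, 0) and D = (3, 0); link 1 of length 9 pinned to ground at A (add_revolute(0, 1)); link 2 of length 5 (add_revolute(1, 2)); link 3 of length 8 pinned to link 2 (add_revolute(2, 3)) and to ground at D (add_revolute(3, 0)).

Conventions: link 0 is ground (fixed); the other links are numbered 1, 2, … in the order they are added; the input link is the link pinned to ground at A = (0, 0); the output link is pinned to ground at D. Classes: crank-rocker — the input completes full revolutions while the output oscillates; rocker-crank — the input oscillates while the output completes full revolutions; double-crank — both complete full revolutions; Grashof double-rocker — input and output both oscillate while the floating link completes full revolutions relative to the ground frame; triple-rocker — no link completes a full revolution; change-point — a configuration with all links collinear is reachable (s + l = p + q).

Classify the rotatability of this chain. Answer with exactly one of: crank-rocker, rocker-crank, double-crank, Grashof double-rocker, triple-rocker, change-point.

lengths: ground=3, input=9, coupler=5, output=8
sorted: s=3 (shortest), l=9 (longest), p+q=13
s + l = 12 vs p + q = 13
s + l < p + q (Grashof) with shortest = ground link → double-crank

double-crank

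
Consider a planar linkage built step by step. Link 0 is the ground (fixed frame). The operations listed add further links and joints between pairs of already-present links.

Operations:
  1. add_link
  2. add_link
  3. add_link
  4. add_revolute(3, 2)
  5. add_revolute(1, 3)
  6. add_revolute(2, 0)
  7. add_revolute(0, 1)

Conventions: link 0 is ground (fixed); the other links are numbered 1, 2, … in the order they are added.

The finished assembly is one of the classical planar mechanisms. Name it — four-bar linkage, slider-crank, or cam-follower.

links: 4 (incl. ground); joints: 4 revolute, 0 prismatic, 0 higher (cam) pair, forming one closed loop
4 links in a single 4R loop → four-bar linkage

four-bar linkage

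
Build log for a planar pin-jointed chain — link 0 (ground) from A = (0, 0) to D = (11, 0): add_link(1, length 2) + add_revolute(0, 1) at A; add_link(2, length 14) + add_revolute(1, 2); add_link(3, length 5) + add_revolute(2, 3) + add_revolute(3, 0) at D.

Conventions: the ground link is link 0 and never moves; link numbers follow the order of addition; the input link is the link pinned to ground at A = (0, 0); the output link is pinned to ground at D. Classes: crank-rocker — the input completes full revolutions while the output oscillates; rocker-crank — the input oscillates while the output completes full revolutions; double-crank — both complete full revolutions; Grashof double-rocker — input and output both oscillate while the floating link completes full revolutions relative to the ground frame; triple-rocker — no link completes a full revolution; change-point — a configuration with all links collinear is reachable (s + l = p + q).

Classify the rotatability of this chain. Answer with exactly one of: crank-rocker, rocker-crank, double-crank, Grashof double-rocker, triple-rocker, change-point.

lengths: ground=11, input=2, coupler=14, output=5
sorted: s=2 (shortest), l=14 (longest), p+q=16
s + l = 16 vs p + q = 16
s + l = p + q → change-point (collinear configuration reachable)

change-point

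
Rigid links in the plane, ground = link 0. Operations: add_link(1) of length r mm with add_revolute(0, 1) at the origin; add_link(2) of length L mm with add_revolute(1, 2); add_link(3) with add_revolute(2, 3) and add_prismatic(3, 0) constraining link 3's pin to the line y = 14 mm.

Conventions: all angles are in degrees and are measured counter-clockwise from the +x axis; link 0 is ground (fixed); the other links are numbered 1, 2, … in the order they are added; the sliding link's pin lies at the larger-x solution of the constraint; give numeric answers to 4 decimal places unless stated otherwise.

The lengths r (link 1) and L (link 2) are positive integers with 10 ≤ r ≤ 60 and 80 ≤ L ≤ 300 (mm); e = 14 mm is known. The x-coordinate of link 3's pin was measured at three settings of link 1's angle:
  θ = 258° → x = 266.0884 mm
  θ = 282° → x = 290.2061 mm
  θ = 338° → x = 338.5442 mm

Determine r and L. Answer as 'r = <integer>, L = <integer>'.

constraint per measurement: (x − r cos θ)² + (r sin θ − e)² = L²
subtracting the θ₁ and θ₂ equations cancels the r² and L² terms:
r = (x₁² − x₂²) / (2[(x₁cos θ₁ + e sin θ₁) − (x₂cos θ₂ + e sin θ₂)]) = 57.9999 → r = 58
L² = (x₁ − r cos θ₁)² + (r sin θ₁ − e)² = 82369.0035 → L = 287.0000 → L = 287
check at θ₃=338°: x = 338.5442 (printed 338.5442) ✓

r = 58, L = 287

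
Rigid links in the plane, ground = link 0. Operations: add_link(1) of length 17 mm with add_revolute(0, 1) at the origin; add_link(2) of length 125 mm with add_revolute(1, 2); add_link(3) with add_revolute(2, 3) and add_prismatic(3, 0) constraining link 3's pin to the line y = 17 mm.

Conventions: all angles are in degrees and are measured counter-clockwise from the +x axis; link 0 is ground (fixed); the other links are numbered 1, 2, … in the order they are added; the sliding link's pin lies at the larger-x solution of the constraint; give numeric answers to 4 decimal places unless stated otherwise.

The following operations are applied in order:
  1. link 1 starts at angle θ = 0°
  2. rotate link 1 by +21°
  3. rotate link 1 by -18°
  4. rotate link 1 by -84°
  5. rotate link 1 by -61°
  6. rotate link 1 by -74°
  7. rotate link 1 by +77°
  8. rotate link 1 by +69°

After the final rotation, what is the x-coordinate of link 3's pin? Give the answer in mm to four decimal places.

geometry: r = 17 mm, L = 125 mm, e = 17 mm; θ starts at 0°
rotate link 1 by +21°: θ ← 0° +21° = 21°
rotate link 1 by -18°: θ ← 21° -18° = 3°
rotate link 1 by -84°: θ ← 3° -84° = -81°
rotate link 1 by -61°: θ ← -81° -61° = -142°
rotate link 1 by -74°: θ ← -142° -74° = -216°
rotate link 1 by +77°: θ ← -216° +77° = -139°
rotate link 1 by +69°: θ ← -139° +69° = -70°
crank pin P = (r cos θ, r sin θ) = (5.814342, -15.974775)
h = r sin θ − e = -15.974775 − 17 = -32.974775
x = r cos θ + √(L² − h²) = 5.814342 + 120.572237 = 126.386579

126.3866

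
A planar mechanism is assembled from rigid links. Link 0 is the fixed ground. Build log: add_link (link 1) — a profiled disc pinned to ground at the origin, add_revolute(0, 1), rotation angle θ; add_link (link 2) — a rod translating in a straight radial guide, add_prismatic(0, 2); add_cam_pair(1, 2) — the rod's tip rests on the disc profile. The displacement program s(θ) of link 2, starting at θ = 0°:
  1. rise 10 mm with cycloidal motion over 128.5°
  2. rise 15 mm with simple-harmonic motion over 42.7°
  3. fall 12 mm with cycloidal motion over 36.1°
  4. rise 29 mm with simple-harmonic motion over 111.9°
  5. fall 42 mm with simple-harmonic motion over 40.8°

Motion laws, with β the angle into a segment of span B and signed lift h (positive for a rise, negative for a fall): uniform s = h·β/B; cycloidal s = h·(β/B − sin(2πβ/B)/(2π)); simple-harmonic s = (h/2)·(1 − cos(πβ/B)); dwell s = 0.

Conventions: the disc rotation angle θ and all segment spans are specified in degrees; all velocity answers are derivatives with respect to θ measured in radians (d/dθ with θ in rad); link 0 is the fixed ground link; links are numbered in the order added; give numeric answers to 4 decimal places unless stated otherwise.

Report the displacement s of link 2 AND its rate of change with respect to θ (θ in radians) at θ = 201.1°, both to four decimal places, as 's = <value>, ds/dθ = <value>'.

seg 1 [0°–128.5°] cycloidal, h=10: full span → s += 10 → s = 10.0000
seg 2 [128.5°–171.2°] simple-harmonic, h=15: full span → s += 15 → s = 25.0000
seg 3 [171.2°–207.3°] cycloidal, h=-12: θ=201.1° here. β=29.9, B=36.1. -12·(0.8283 − sin(2π·0.8283)/(2π)) = -11.6227 → s = 13.3773
velocity in seg [171.2°–207.3°] (cycloidal), θ in radians: β = 29.9° = 0.5219 rad, B = 36.1° = 0.6301 rad; ds/dθ = (h/B)(1 − cos(2πβ/B)) = ((-12)/0.6301)(1 − cos(2π·0.8283)) = -10.053912 mm/rad

s = 13.3773, ds/dθ = -10.0539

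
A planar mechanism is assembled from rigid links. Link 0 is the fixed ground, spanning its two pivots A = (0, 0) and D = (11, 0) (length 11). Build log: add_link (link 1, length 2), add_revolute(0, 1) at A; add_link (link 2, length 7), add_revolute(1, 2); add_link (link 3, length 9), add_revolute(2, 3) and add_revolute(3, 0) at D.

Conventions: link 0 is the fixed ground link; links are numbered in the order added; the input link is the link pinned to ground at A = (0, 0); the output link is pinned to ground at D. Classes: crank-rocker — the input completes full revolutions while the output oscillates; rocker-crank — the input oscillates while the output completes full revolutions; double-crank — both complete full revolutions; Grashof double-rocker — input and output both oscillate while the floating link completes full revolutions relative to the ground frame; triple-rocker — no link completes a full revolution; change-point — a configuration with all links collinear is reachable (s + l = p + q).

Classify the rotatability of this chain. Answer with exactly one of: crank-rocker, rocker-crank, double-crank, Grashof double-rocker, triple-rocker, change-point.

lengths: ground=11, input=2, coupler=7, output=9
sorted: s=2 (shortest), l=11 (longest), p+q=16
s + l = 13 vs p + q = 16
s + l < p + q (Grashof) with shortest = input link → crank-rocker

crank-rocker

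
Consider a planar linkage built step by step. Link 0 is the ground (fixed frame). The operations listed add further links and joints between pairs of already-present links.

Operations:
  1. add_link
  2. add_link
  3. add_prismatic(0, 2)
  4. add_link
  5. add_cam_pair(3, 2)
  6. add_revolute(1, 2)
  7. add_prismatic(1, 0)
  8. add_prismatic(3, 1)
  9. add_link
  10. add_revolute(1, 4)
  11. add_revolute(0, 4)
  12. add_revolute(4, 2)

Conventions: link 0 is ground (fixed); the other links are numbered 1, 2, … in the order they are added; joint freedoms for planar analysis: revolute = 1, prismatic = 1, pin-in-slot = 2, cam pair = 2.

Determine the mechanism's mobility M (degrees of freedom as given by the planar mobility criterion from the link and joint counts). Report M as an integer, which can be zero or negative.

ground; <1,0,0>
#1 <2,0,0>
#2 <3,0,0>
P:0↔2 J1 <3,1,0>
#3 <4,1,0>
C:3↔2 J2 <4,1,1>
R:1↔2 J1 <4,2,1>
P:1↔0 J1 <4,3,1>
P:3↔1 J1 <4,4,1>
#4 <5,4,1>
R:1↔4 J1 <5,5,1>
R:0↔4 J1 <5,6,1>
R:4↔2 J1 <5,7,1>
3×4 − 2×7 − 1×1 = -3

M = -3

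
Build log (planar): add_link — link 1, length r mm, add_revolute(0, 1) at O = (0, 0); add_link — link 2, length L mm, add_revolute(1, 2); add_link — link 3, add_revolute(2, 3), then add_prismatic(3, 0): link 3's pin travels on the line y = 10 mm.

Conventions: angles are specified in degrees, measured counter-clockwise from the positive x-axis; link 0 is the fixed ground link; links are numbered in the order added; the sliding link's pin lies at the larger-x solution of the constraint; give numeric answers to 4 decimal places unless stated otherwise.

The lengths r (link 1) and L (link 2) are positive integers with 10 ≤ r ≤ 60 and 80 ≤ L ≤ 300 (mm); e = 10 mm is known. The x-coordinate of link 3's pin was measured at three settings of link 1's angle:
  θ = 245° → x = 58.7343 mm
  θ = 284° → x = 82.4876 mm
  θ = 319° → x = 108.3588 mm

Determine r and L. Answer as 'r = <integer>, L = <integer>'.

constraint per measurement: (x − r cos θ)² + (r sin θ − e)² = L²
subtracting the θ₁ and θ₂ equations cancels the r² and L² terms:
r = (x₁² − x₂²) / (2[(x₁cos θ₁ + e sin θ₁) − (x₂cos θ₂ + e sin θ₂)]) = 38.0001 → r = 38
L² = (x₁ − r cos θ₁)² + (r sin θ₁ − e)² = 7568.9982 → L = 87.0000 → L = 87
check at θ₃=319°: x = 108.3588 (printed 108.3588) ✓

r = 38, L = 87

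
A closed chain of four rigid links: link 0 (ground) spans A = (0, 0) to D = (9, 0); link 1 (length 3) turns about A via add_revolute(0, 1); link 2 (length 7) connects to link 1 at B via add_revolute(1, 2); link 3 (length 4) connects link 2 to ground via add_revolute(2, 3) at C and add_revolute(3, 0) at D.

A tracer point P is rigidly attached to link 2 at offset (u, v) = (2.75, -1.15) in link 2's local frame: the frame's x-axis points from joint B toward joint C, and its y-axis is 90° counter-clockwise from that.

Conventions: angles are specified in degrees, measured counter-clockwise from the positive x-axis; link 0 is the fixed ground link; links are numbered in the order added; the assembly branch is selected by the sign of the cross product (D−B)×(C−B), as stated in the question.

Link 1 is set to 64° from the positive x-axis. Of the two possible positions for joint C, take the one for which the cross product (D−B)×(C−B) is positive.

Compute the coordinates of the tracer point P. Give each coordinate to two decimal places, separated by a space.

A=(0,0), D=(9.00,0)
B = A + 3.00·(cos64°, sin64°) = (1.3151, 2.6964)
|BD| = 8.1442
circle(B,7.00) ∩ circle(D,4.00): a=6.0981, h=3.4371
  candidates: C₊=(8.2072,3.9207) cross=27.992; C₋=(5.9313,-2.5658) cross=-27.992
  branch + wants cross > 0 → take C=(8.2072,3.9207) (cross=27.992)
ex = (C−B)/|BC| = (0.9846,0.1749); ey = (-0.1749,0.9846)
P = B + 2.75·ex + -1.15·ey = (4.2239,2.0451)

4.22 2.05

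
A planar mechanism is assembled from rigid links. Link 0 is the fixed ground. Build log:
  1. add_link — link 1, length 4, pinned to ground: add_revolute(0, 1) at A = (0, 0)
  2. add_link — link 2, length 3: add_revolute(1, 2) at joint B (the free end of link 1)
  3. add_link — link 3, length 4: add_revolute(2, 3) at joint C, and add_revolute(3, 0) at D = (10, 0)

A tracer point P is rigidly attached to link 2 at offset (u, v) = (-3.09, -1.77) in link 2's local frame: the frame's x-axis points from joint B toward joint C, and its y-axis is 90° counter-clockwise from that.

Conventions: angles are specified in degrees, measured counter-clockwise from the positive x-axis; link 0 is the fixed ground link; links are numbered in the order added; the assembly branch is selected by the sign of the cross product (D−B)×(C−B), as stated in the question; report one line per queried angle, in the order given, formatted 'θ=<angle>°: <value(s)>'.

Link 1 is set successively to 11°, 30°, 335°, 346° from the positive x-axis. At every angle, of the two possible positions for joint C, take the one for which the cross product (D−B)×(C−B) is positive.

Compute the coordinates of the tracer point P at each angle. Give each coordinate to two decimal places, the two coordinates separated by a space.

A=(0,0), D=(10.00,0)
θ=11°: B = A + 4.00·(cos11°, sin11°) = (3.9265, 0.7632)
θ=11°: |BD| = 6.1213
θ=11°: circle(B,3.00) ∩ circle(D,4.00): a=2.4889, h=1.6750
θ=11°:   candidates: C₊=(6.6048,2.1148) cross=10.253; C₋=(6.1871,-1.2090) cross=-10.253
θ=11°:   branch + wants cross > 0 → take C=(6.6048,2.1148) (cross=10.253)
θ=11°: ex = (C−B)/|BC| = (0.8928,0.4505); ey = (-0.4505,0.8928)
θ=11°: P = B + -3.09·ex + -1.77·ey = (1.9653,-2.2091)
θ=30°: B = A + 4.00·(cos30°, sin30°) = (3.4641, 2.0000)
θ=30°: |BD| = 6.8351
θ=30°: circle(B,3.00) ∩ circle(D,4.00): a=2.9055, h=0.7472
θ=30°:   candidates: C₊=(6.4610,1.8643) cross=5.107; C₋=(6.0238,0.4353) cross=-5.107
θ=30°:   branch + wants cross > 0 → take C=(6.4610,1.8643) (cross=5.107)
θ=30°: ex = (C−B)/|BC| = (0.9990,-0.0452); ey = (0.0452,0.9990)
θ=30°: P = B + -3.09·ex + -1.77·ey = (0.2972,0.3716)
θ=335°: B = A + 4.00·(cos335°, sin335°) = (3.6252, -1.6905)
θ=335°: |BD| = 6.5951
θ=335°: circle(B,3.00) ∩ circle(D,4.00): a=2.7669, h=1.1595
θ=335°:   candidates: C₊=(6.0024,0.1395) cross=7.647; C₋=(6.5969,-2.1021) cross=-7.647
θ=335°:   branch + wants cross > 0 → take C=(6.0024,0.1395) (cross=7.647)
θ=335°: ex = (C−B)/|BC| = (0.7924,0.6100); ey = (-0.6100,0.7924)
θ=335°: P = B + -3.09·ex + -1.77·ey = (2.2564,-4.9779)
θ=346°: B = A + 4.00·(cos346°, sin346°) = (3.8812, -0.9677)
θ=346°: |BD| = 6.1949
θ=346°: circle(B,3.00) ∩ circle(D,4.00): a=2.5324, h=1.6083
θ=346°:   candidates: C₊=(6.1313,1.0165) cross=9.963; C₋=(6.6338,-2.1607) cross=-9.963
θ=346°:   branch + wants cross > 0 → take C=(6.1313,1.0165) (cross=9.963)
θ=346°: ex = (C−B)/|BC| = (0.7500,0.6614); ey = (-0.6614,0.7500)
θ=346°: P = B + -3.09·ex + -1.77·ey = (2.7342,-4.3390)

θ=11°: 1.97 -2.21
θ=30°: 0.30 0.37
θ=335°: 2.26 -4.98
θ=346°: 2.73 -4.34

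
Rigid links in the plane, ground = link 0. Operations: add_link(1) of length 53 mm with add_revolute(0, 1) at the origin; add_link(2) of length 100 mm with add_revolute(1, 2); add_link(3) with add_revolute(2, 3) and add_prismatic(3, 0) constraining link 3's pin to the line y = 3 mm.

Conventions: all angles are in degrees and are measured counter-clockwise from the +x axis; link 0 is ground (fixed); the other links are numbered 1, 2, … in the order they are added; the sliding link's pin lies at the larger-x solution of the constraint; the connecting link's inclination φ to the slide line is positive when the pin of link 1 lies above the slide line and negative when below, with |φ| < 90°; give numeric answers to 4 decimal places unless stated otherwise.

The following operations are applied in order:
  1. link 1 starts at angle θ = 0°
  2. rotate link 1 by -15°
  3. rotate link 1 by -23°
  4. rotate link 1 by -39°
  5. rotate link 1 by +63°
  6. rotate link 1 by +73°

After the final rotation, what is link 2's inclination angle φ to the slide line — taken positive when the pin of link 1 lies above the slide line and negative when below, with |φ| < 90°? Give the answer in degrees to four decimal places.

geometry: r = 53 mm, L = 100 mm, e = 3 mm; θ starts at 0°
rotate link 1 by -15°: θ ← 0° -15° = -15°
rotate link 1 by -23°: θ ← -15° -23° = -38°
rotate link 1 by -39°: θ ← -38° -39° = -77°
rotate link 1 by +63°: θ ← -77° +63° = -14°
rotate link 1 by +73°: θ ← -14° +73° = 59°
h = r sin θ − e = 45.429867 − 3 = 42.429867
sin φ = h / L = 42.429867 / 100 = 0.42429867
φ = arcsin(0.42429867) = 25.106280°

25.1063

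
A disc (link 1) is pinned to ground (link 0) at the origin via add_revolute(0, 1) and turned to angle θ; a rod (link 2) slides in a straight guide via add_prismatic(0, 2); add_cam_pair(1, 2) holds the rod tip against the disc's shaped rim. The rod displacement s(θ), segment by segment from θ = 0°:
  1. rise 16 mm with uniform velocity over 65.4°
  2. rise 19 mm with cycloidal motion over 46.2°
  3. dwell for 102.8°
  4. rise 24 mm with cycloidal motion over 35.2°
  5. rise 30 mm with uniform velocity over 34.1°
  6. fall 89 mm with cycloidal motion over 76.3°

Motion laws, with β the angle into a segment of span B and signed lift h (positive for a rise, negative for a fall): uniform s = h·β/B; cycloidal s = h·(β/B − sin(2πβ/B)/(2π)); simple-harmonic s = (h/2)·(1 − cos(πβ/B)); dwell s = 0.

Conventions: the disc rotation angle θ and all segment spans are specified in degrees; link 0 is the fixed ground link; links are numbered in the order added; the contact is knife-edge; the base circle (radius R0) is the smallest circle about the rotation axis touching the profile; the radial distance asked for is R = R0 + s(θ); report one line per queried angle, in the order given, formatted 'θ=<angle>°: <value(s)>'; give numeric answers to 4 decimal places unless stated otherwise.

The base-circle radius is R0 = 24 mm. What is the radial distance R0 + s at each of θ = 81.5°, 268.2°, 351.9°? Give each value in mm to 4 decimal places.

segment 1 (0° to 65.4°, uniform, h = 16) is passed completely: s = 0.0000 + (16) = 16.0000
θ = 81.5° falls in segment 2 (65.4° to 111.6°, cycloidal, h = 19): β = 81.5 − 65.4 = 16.1°, B = 46.2°; Δs = 19·(0.3485 − sin(2π·0.3485)/(2π)) = 4.1580; s = 16.0000 + 4.1580 = 20.1580
segment 2 (65.4° to 111.6°, cycloidal, h = 19) is passed completely: s = 16.0000 + (19) = 35.0000
segment 3 (111.6° to 214.4°, dwell): s unchanged at 35.0000
segment 4 (214.4° to 249.6°, cycloidal, h = 24) is passed completely: s = 35.0000 + (24) = 59.0000
θ = 268.2° falls in segment 5 (249.6° to 283.7°, uniform, h = 30): β = 268.2 − 249.6 = 18.6°, B = 34.1°; Δs = 30·18.6/34.1 = 16.3636; s = 59.0000 + 16.3636 = 75.3636
segment 5 (249.6° to 283.7°, uniform, h = 30) is passed completely: s = 59.0000 + (30) = 89.0000
θ = 351.9° falls in segment 6 (283.7° to 360°, cycloidal, h = -89): β = 351.9 − 283.7 = 68.2°, B = 76.3°; Δs = -89·(0.8938 − sin(2π·0.8938)/(2π)) = -88.3148; s = 89.0000 − 88.3148 = 0.6852
θ=81.5°: R = R0 + s = 24 + 20.1580 = 44.1580
θ=268.2°: R = R0 + s = 24 + 75.3636 = 99.3636
θ=351.9°: R = R0 + s = 24 + 0.6852 = 24.6852

θ=81.5°: 44.1580
θ=268.2°: 99.3636
θ=351.9°: 24.6852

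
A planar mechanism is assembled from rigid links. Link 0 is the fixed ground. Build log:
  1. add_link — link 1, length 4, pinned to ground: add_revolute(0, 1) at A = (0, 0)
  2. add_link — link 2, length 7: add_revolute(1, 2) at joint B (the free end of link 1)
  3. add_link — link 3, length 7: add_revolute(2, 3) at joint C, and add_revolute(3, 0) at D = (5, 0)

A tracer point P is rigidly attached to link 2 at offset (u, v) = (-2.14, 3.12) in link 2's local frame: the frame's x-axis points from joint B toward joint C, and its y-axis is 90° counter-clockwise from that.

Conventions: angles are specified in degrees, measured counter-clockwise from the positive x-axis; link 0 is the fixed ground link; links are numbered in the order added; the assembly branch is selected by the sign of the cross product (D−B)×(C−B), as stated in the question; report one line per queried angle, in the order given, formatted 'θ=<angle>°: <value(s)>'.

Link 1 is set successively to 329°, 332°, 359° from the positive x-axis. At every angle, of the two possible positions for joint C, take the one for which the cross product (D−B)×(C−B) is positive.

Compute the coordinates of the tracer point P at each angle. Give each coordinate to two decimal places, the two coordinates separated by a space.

A=(0,0), D=(5.00,0)
θ=329°: B = A + 4.00·(cos329°, sin329°) = (3.4287, -2.0602)
θ=329°: |BD| = 2.5910
θ=329°: circle(B,7.00) ∩ circle(D,7.00): a=1.2955, h=6.8791
θ=329°:   candidates: C₊=(-1.2553,3.1418) cross=17.824; C₋=(9.6840,-5.2019) cross=-17.824
θ=329°:   branch + wants cross > 0 → take C=(-1.2553,3.1418) (cross=17.824)
θ=329°: ex = (C−B)/|BC| = (-0.6691,0.7431); ey = (-0.7431,-0.6691)
θ=329°: P = B + -2.14·ex + 3.12·ey = (2.5421,-5.7382)
θ=332°: B = A + 4.00·(cos332°, sin332°) = (3.5318, -1.8779)
θ=332°: |BD| = 2.3837
θ=332°: circle(B,7.00) ∩ circle(D,7.00): a=1.1919, h=6.8978
θ=332°:   candidates: C₊=(-1.1682,3.3096) cross=16.442; C₋=(9.7000,-5.1875) cross=-16.442
θ=332°:   branch + wants cross > 0 → take C=(-1.1682,3.3096) (cross=16.442)
θ=332°: ex = (C−B)/|BC| = (-0.6714,0.7411); ey = (-0.7411,-0.6714)
θ=332°: P = B + -2.14·ex + 3.12·ey = (2.6565,-5.5586)
θ=359°: B = A + 4.00·(cos359°, sin359°) = (3.9994, -0.0698)
θ=359°: |BD| = 1.0030
θ=359°: circle(B,7.00) ∩ circle(D,7.00): a=0.5015, h=6.9820
θ=359°:   candidates: C₊=(4.0138,6.9302) cross=7.003; C₋=(4.9856,-7.0000) cross=-7.003
θ=359°:   branch + wants cross > 0 → take C=(4.0138,6.9302) (cross=7.003)
θ=359°: ex = (C−B)/|BC| = (0.0021,1.0000); ey = (-1.0000,0.0021)
θ=359°: P = B + -2.14·ex + 3.12·ey = (0.8750,-2.2034)

θ=329°: 2.54 -5.74
θ=332°: 2.66 -5.56
θ=359°: 0.88 -2.20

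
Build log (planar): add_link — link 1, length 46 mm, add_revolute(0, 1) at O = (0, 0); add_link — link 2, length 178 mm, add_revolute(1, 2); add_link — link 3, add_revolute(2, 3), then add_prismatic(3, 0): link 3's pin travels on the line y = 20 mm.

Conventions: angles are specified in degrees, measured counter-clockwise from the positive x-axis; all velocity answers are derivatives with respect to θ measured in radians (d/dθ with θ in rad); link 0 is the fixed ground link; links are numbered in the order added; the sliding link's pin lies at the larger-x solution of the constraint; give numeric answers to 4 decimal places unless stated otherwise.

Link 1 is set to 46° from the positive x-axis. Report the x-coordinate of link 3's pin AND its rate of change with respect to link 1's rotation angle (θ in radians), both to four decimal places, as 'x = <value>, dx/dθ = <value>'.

geometry: r = 46 mm, L = 178 mm, e = 20 mm
crank pin P = (r cos θ, r sin θ) = (31.954285, 33.089631)
h = r sin θ − e = 33.089631 − 20 = 13.089631
x = r cos θ + √(L² − h²) = 31.954285 + 177.518060 = 209.472345
dx/dθ = −r sin θ − h·r cos θ/√(L² − h²) (θ in radians; h = 13.089631) = -35.445841

x = 209.4723, dx/dθ = -35.4458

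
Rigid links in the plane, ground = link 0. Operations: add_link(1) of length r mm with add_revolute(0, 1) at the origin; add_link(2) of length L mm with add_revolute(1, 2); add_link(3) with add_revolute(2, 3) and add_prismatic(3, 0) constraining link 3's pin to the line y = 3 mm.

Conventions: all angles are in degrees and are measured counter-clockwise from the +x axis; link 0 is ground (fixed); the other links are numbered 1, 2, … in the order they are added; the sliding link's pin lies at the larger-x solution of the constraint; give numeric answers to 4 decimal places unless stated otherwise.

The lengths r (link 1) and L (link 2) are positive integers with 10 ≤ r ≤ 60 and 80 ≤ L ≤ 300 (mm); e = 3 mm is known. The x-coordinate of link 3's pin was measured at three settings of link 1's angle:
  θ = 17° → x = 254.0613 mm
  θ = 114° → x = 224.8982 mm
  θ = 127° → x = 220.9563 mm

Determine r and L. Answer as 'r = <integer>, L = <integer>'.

constraint per measurement: (x − r cos θ)² + (r sin θ − e)² = L²
subtracting the θ₁ and θ₂ equations cancels the r² and L² terms:
r = (x₁² − x₂²) / (2[(x₁cos θ₁ + e sin θ₁) − (x₂cos θ₂ + e sin θ₂)]) = 21.0000 → r = 21
L² = (x₁ − r cos θ₁)² + (r sin θ₁ − e)² = 54755.9841 → L = 234.0000 → L = 234
check at θ₃=127°: x = 220.9563 (printed 220.9563) ✓

r = 21, L = 234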